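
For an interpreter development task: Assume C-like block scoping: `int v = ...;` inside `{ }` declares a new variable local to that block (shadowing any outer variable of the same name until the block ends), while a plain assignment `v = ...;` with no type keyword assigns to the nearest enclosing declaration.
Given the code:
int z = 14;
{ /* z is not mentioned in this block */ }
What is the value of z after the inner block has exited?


Analyzing scoping rules:
Outer scope: declares z = 14
Inner block: z is neither redeclared nor assigned -> unchanged
After the block -> 14
Result: 14

14


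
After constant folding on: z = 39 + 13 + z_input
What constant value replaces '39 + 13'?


Identifying constant sub-expression:
  Original: z = 39 + 13 + z_input
  39 and 13 are both compile-time constants
  Evaluating: 39 + 13 = 52
  After folding: z = 52 + z_input

52


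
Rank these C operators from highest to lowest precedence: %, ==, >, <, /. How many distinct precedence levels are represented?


Looking up precedence for each operator:
  % -> precedence 6
  == -> precedence 3
  > -> precedence 4
  < -> precedence 4
  / -> precedence 6
Sorted highest to lowest: %, /, >, <, ==
Distinct precedence values: [6, 4, 3]
Number of distinct levels: 3

3


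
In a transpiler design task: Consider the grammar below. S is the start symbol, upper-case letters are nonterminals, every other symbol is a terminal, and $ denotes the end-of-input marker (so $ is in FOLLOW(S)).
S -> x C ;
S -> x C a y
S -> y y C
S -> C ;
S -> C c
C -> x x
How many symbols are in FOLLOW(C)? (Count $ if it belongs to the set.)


S is the start symbol and does not occur in any rule body, so FOLLOW(S) = {$}.
Examining every occurrence of C in a rule body:
  S -> x C ; : C is followed by terminal ';' -> add ';'
  S -> x C a y : C is followed by terminal 'a' -> add 'a'
  S -> y y C : C is at the right end -> add FOLLOW(S) = {$}
  S -> C ; : C is followed by terminal ';' -> add ';' (already in the set)
  S -> C c : C is followed by terminal 'c' -> add 'c'
  C -> x x : C does not occur in the body -> contributes nothing
FOLLOW(C) = {;, a, c, $}
Count: 4

4


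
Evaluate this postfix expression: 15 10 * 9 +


Processing tokens left to right:
Push 15, Push 10
Pop 15 and 10, compute 15 * 10 = 150, push 150
Push 9
Pop 150 and 9, compute 150 + 9 = 159, push 159
Stack result: 159

159


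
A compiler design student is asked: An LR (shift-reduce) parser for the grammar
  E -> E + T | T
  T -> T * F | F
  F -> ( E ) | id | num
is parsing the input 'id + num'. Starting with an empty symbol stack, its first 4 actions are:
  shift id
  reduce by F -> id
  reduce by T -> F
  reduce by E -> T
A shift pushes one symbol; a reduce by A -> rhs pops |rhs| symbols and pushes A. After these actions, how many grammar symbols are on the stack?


Tracking the symbol stack through each action:
  Action 1: shift 'id' : push -> stack = [id] (size 1)
  Action 2: reduce by F -> id : pop 1, push F -> stack = [F] (size 1)
  Action 3: reduce by T -> F : pop 1, push T -> stack = [T] (size 1)
  Action 4: reduce by E -> T : pop 1, push E -> stack = [E] (size 1)
Final stack size: 1

1


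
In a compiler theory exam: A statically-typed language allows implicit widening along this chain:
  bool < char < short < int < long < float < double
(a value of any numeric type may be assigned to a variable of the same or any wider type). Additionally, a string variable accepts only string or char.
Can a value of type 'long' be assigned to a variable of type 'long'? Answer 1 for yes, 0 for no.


Target variable type: long
Source value type: long
Numeric ranks: long=4, long=4
Widening allowed iff rank(source) <= rank(target): 4 <= 4? Yes
Result: 1

1


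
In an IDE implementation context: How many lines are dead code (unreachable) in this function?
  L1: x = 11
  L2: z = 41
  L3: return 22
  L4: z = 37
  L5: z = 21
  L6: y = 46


Analyzing control flow:
  L1: reachable (before return)
  L2: reachable (before return)
  L3: reachable (return statement)
  L4: DEAD (after return at L3)
  L5: DEAD (after return at L3)
  L6: DEAD (after return at L3)
Return at L3, total lines = 6
Dead lines: L4 through L6
Count: 3

3


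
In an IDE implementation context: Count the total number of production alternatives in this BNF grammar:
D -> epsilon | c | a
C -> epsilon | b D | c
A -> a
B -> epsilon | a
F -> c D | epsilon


Counting alternatives per rule:
  D: 3 alternative(s)
  C: 3 alternative(s)
  A: 1 alternative(s)
  B: 2 alternative(s)
  F: 2 alternative(s)
Sum: 3 + 3 + 1 + 2 + 2 = 11

11


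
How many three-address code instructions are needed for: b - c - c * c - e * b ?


Expression: b - c - c * c - e * b
Generating three-address code (respecting * over +/- precedence):
  Instruction 1: t1 = c * c
  Instruction 2: t2 = e * b
  Instruction 3: t3 = b - c
  Instruction 4: t4 = t3 - t1
  Instruction 5: t5 = t4 - t2
Total instructions: 5

5


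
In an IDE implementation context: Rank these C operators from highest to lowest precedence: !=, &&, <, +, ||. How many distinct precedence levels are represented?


Looking up precedence for each operator:
  != -> precedence 3
  && -> precedence 2
  < -> precedence 4
  + -> precedence 5
  || -> precedence 1
Sorted highest to lowest: +, <, !=, &&, ||
Distinct precedence values: [5, 4, 3, 2, 1]
Number of distinct levels: 5

5


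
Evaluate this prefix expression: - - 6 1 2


Parsing prefix expression: - - 6 1 2
Step 1: Innermost operation '- 6 1'
  6 - 1 = 5
Step 2: Outer operation '- [5] 2'
  5 - 2 = 3

3


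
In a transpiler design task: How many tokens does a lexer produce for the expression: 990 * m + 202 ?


Scanning '990 * m + 202'
Token 1: '990' -> integer_literal
Token 2: '*' -> operator
Token 3: 'm' -> identifier
Token 4: '+' -> operator
Token 5: '202' -> integer_literal
Total tokens: 5

5


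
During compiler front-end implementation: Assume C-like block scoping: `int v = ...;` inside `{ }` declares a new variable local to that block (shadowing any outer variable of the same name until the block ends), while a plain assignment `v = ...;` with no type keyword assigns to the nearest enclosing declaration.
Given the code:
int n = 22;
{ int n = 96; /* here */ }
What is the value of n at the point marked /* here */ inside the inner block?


Analyzing scoping rules:
Outer scope: declares n = 22
Inner block: 'int n = 96;' declares a NEW n that shadows the outer one
Inside the block the inner declaration is in scope -> 96
Result: 96

96


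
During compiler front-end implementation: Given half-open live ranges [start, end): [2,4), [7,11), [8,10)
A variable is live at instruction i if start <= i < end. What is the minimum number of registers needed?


Live ranges:
  Var0: [2, 4)
  Var1: [7, 11)
  Var2: [8, 10)
Sweep-line events (position, delta, active):
  pos=2 start -> active=1
  pos=4 end -> active=0
  pos=7 start -> active=1
  pos=8 start -> active=2
  pos=10 end -> active=1
  pos=11 end -> active=0
Maximum simultaneous active: 2
Minimum registers needed: 2

2


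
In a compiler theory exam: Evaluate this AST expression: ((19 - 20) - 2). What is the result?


Expression: ((19 - 20) - 2)
Evaluating step by step:
  19 - 20 = -1
  -1 - 2 = -3
Result: -3

-3


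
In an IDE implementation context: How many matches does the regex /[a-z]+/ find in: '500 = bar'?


Pattern: /[a-z]+/ (identifiers)
Input: '500 = bar'
Scanning for matches:
  Match 1: 'bar'
Total matches: 1

1


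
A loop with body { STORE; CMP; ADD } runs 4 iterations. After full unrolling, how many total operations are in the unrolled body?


Loop body operations: STORE, CMP, ADD (3 ops per iteration)
Unrolling 4 iterations:
  Iteration 1: STORE, CMP, ADD (3 ops)
  Iteration 2: STORE, CMP, ADD (3 ops)
  Iteration 3: STORE, CMP, ADD (3 ops)
  Iteration 4: STORE, CMP, ADD (3 ops)
Total: 4 iterations * 3 ops/iter = 12 operations

12


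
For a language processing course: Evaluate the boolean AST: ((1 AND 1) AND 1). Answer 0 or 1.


Step 1: Evaluate inner node
  1 AND 1 = 1
Step 2: Evaluate root node
  1 AND 1 = 1

1


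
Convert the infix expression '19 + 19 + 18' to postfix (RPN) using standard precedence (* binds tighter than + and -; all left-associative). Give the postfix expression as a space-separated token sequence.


Applying the shunting-yard algorithm:
  Operand 19 -> output
  Push '+' onto operator stack -> op-stack: [+]
  Operand 19 -> output
  See '+' (prec 1); top '+' (prec 1) >= it -> pop '+' to output
  Push '+' onto operator stack -> op-stack: [+]
  Operand 18 -> output
  End of input: pop '+' to output
Postfix result: 19 19 + 18 +

19 19 + 18 +


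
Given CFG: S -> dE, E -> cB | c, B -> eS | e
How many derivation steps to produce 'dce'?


Grammar: S -> dE, E -> cB | c, B -> eS | e
Deriving 'dce':
Step 1: S -> dE => dE
Step 2: E -> cB => dcB
Step 3: B -> e => dce
Total derivation steps: 3

3


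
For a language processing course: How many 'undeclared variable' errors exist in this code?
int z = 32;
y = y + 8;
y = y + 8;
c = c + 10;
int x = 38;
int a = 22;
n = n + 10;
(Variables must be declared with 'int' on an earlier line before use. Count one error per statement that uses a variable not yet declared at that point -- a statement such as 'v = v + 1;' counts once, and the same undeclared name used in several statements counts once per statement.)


Scanning code line by line:
  Line 1: declare 'z' -> declared = ['z']
  Line 2: use 'y' -> ERROR (undeclared)
  Line 3: use 'y' -> ERROR (undeclared)
  Line 4: use 'c' -> ERROR (undeclared)
  Line 5: declare 'x' -> declared = ['x', 'z']
  Line 6: declare 'a' -> declared = ['a', 'x', 'z']
  Line 7: use 'n' -> ERROR (undeclared)
Total undeclared variable errors: 4

4


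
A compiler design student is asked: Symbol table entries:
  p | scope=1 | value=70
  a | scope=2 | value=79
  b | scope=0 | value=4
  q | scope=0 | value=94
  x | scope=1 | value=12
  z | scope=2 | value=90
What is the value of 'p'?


Searching symbol table for 'p':
  p | scope=1 | value=70 <- MATCH
  a | scope=2 | value=79
  b | scope=0 | value=4
  q | scope=0 | value=94
  x | scope=1 | value=12
  z | scope=2 | value=90
Found 'p' at scope 1 with value 70

70


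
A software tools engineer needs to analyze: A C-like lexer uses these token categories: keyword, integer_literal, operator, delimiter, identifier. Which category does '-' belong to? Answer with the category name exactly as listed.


Token: '-'
Checking categories:
  identifier: no
  integer_literal: no
  operator: YES
  keyword: no
  delimiter: no
Category: operator

operator


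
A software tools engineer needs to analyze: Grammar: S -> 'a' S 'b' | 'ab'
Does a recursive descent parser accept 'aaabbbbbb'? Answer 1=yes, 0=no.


Grammar accepts strings of the form a^n b^n (n >= 1)
Word: 'aaabbbbbb'
Counting: 3 a's and 6 b's
Check: 3 == 6? No
Mismatch: a-count != b-count
Rejected

0


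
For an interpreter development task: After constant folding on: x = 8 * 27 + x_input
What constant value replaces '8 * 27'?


Identifying constant sub-expression:
  Original: x = 8 * 27 + x_input
  8 and 27 are both compile-time constants
  Evaluating: 8 * 27 = 216
  After folding: x = 216 + x_input

216


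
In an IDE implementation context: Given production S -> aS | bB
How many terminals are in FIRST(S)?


Production: S -> aS | bB
Examining each alternative for leading terminals:
  S -> aS : first terminal = 'a'
  S -> bB : first terminal = 'b'
FIRST(S) = {a, b}
Count: 2

2


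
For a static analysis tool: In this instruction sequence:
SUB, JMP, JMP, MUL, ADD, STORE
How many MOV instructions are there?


Scanning instruction sequence for MOV:
  Position 1: SUB
  Position 2: JMP
  Position 3: JMP
  Position 4: MUL
  Position 5: ADD
  Position 6: STORE
Matches at positions: []
Total MOV count: 0

0


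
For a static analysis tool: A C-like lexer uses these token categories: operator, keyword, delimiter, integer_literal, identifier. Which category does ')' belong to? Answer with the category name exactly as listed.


Token: ')'
Checking categories:
  identifier: no
  integer_literal: no
  operator: no
  keyword: no
  delimiter: YES
Category: delimiter

delimiter


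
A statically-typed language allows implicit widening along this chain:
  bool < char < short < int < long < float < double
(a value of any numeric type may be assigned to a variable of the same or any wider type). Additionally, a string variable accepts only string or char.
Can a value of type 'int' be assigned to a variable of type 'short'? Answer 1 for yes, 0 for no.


Target variable type: short
Source value type: int
Numeric ranks: int=3, short=2
Widening allowed iff rank(source) <= rank(target): 3 <= 2? No
Result: 0

0


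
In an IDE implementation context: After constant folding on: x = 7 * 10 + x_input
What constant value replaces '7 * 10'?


Identifying constant sub-expression:
  Original: x = 7 * 10 + x_input
  7 and 10 are both compile-time constants
  Evaluating: 7 * 10 = 70
  After folding: x = 70 + x_input

70


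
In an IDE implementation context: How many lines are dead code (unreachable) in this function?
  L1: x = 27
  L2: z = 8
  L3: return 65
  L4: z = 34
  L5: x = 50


Analyzing control flow:
  L1: reachable (before return)
  L2: reachable (before return)
  L3: reachable (return statement)
  L4: DEAD (after return at L3)
  L5: DEAD (after return at L3)
Return at L3, total lines = 5
Dead lines: L4 through L5
Count: 2

2


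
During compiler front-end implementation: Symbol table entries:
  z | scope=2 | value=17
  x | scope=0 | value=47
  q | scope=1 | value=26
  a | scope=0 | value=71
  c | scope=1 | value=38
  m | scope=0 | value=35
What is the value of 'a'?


Searching symbol table for 'a':
  z | scope=2 | value=17
  x | scope=0 | value=47
  q | scope=1 | value=26
  a | scope=0 | value=71 <- MATCH
  c | scope=1 | value=38
  m | scope=0 | value=35
Found 'a' at scope 0 with value 71

71


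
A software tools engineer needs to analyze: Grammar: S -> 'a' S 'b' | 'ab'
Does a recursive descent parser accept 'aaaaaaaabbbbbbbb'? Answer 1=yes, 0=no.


Grammar accepts strings of the form a^n b^n (n >= 1)
Word: 'aaaaaaaabbbbbbbb'
Counting: 8 a's and 8 b's
Check: 8 == 8? Yes
Derivation (S -> aSb applied 7 time(s), then S -> ab): S => aSb => aaSbb => aaaSbbb => aaaaSbbbb => aaaaaSbbbbb => aaaaaaSbbbbbb => aaaaaaaSbbbbbbb => aaaaaaaabbbbbbbb
Accepted

1


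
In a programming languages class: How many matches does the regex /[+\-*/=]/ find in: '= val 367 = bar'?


Pattern: /[+\-*/=]/ (operators)
Input: '= val 367 = bar'
Scanning for matches:
  Match 1: '='
  Match 2: '='
Total matches: 2

2


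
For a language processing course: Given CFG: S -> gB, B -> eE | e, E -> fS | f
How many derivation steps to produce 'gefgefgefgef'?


Grammar: S -> gB, B -> eE | e, E -> fS | f
Deriving 'gefgefgefgef':
Step 1: S -> gB => gB
Step 2: B -> eE => geE
Step 3: E -> fS => gefS
Step 4: S -> gB => gefgB
Step 5: B -> eE => gefgeE
Step 6: E -> fS => gefgefS
Step 7: S -> gB => gefgefgB
Step 8: B -> eE => gefgefgeE
Step 9: E -> fS => gefgefgefS
Step 10: S -> gB => gefgefgefgB
Step 11: B -> eE => gefgefgefgeE
Step 12: E -> f => gefgefgefgef
Total derivation steps: 12

12


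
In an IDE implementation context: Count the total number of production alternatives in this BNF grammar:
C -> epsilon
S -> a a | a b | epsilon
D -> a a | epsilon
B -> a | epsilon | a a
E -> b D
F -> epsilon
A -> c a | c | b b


Counting alternatives per rule:
  C: 1 alternative(s)
  S: 3 alternative(s)
  D: 2 alternative(s)
  B: 3 alternative(s)
  E: 1 alternative(s)
  F: 1 alternative(s)
  A: 3 alternative(s)
Sum: 1 + 3 + 2 + 3 + 1 + 1 + 3 = 14

14


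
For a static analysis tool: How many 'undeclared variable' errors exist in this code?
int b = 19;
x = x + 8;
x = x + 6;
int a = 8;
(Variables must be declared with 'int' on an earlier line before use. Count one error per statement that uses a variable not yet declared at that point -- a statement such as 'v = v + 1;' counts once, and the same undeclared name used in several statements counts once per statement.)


Scanning code line by line:
  Line 1: declare 'b' -> declared = ['b']
  Line 2: use 'x' -> ERROR (undeclared)
  Line 3: use 'x' -> ERROR (undeclared)
  Line 4: declare 'a' -> declared = ['a', 'b']
Total undeclared variable errors: 2

2


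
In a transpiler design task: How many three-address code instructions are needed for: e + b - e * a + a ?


Expression: e + b - e * a + a
Generating three-address code (respecting * over +/- precedence):
  Instruction 1: t1 = e * a
  Instruction 2: t2 = e + b
  Instruction 3: t3 = t2 - t1
  Instruction 4: t4 = t3 + a
Total instructions: 4

4


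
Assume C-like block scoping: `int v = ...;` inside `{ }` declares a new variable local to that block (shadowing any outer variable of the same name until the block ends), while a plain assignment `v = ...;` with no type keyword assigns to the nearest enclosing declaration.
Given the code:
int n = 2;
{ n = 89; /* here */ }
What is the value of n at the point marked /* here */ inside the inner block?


Analyzing scoping rules:
Outer scope: declares n = 2
Inner block: 'n = 89;' has no type keyword, so it is an assignment to the outer n (no shadowing)
Inside the block, after the assignment -> 89
Result: 89

89


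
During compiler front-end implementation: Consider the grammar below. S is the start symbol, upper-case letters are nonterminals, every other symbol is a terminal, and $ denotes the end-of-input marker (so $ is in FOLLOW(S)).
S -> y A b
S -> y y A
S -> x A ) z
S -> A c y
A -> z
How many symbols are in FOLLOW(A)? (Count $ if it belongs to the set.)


S is the start symbol and does not occur in any rule body, so FOLLOW(S) = {$}.
Examining every occurrence of A in a rule body:
  S -> y A b : A is followed by terminal 'b' -> add 'b'
  S -> y y A : A is at the right end -> add FOLLOW(S) = {$}
  S -> x A ) z : A is followed by terminal ')' -> add ')'
  S -> A c y : A is followed by terminal 'c' -> add 'c'
  A -> z : A does not occur in the body -> contributes nothing
FOLLOW(A) = {), b, c, $}
Count: 4

4


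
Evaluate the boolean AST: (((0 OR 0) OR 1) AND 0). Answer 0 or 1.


Step 1: Evaluate inner node
  0 OR 0 = 0
Step 2: Evaluate next node
  0 OR 1 = 1
Step 3: Evaluate root node
  1 AND 0 = 0

0


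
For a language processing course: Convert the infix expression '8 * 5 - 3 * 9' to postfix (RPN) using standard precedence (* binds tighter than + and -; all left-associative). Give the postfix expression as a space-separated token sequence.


Applying the shunting-yard algorithm:
  Operand 8 -> output
  Push '*' onto operator stack -> op-stack: [*]
  Operand 5 -> output
  See '-' (prec 1); top '*' (prec 2) >= it -> pop '*' to output
  Push '-' onto operator stack -> op-stack: [-]
  Operand 3 -> output
  Push '*' onto operator stack -> op-stack: [-, *]
  Operand 9 -> output
  End of input: pop '*' to output
  End of input: pop '-' to output
Postfix result: 8 5 * 3 9 * -

8 5 * 3 9 * -


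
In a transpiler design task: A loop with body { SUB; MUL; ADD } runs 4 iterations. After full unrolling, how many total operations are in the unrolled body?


Loop body operations: SUB, MUL, ADD (3 ops per iteration)
Unrolling 4 iterations:
  Iteration 1: SUB, MUL, ADD (3 ops)
  Iteration 2: SUB, MUL, ADD (3 ops)
  Iteration 3: SUB, MUL, ADD (3 ops)
  Iteration 4: SUB, MUL, ADD (3 ops)
Total: 4 iterations * 3 ops/iter = 12 operations

12


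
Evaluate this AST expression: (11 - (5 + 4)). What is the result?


Expression: (11 - (5 + 4))
Evaluating step by step:
  5 + 4 = 9
  11 - 9 = 2
Result: 2

2


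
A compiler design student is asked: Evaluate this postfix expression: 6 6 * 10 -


Processing tokens left to right:
Push 6, Push 6
Pop 6 and 6, compute 6 * 6 = 36, push 36
Push 10
Pop 36 and 10, compute 36 - 10 = 26, push 26
Stack result: 26

26


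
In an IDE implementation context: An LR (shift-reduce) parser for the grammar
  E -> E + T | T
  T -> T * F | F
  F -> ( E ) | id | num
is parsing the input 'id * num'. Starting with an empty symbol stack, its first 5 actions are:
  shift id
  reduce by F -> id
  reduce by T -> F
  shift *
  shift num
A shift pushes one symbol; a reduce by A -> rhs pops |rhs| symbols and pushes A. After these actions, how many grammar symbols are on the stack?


Tracking the symbol stack through each action:
  Action 1: shift 'id' : push -> stack = [id] (size 1)
  Action 2: reduce by F -> id : pop 1, push F -> stack = [F] (size 1)
  Action 3: reduce by T -> F : pop 1, push T -> stack = [T] (size 1)
  Action 4: shift '*' : push -> stack = [T, *] (size 2)
  Action 5: shift 'num' : push -> stack = [T, *, num] (size 3)
Final stack size: 3

3


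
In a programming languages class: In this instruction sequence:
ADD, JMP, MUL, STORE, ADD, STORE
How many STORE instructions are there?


Scanning instruction sequence for STORE:
  Position 1: ADD
  Position 2: JMP
  Position 3: MUL
  Position 4: STORE <- MATCH
  Position 5: ADD
  Position 6: STORE <- MATCH
Matches at positions: [4, 6]
Total STORE count: 2

2


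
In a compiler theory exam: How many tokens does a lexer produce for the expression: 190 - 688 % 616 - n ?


Scanning '190 - 688 % 616 - n'
Token 1: '190' -> integer_literal
Token 2: '-' -> operator
Token 3: '688' -> integer_literal
Token 4: '%' -> operator
Token 5: '616' -> integer_literal
Token 6: '-' -> operator
Token 7: 'n' -> identifier
Total tokens: 7

7


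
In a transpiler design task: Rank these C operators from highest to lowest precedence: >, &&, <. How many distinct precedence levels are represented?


Looking up precedence for each operator:
  > -> precedence 4
  && -> precedence 2
  < -> precedence 4
Sorted highest to lowest: >, <, &&
Distinct precedence values: [4, 2]
Number of distinct levels: 2

2


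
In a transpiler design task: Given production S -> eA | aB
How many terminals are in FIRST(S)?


Production: S -> eA | aB
Examining each alternative for leading terminals:
  S -> eA : first terminal = 'e'
  S -> aB : first terminal = 'a'
FIRST(S) = {a, e}
Count: 2

2


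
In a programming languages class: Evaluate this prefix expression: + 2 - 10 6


Parsing prefix expression: + 2 - 10 6
Step 1: Innermost operation '- 10 6'
  10 - 6 = 4
Step 2: Outer operation '+ 2 [4]'
  2 + 4 = 6

6


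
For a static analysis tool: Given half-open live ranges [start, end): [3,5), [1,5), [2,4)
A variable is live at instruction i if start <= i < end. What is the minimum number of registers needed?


Live ranges:
  Var0: [3, 5)
  Var1: [1, 5)
  Var2: [2, 4)
Sweep-line events (position, delta, active):
  pos=1 start -> active=1
  pos=2 start -> active=2
  pos=3 start -> active=3
  pos=4 end -> active=2
  pos=5 end -> active=1
  pos=5 end -> active=0
Maximum simultaneous active: 3
Minimum registers needed: 3

3


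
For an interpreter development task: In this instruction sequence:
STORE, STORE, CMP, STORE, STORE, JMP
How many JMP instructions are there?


Scanning instruction sequence for JMP:
  Position 1: STORE
  Position 2: STORE
  Position 3: CMP
  Position 4: STORE
  Position 5: STORE
  Position 6: JMP <- MATCH
Matches at positions: [6]
Total JMP count: 1

1


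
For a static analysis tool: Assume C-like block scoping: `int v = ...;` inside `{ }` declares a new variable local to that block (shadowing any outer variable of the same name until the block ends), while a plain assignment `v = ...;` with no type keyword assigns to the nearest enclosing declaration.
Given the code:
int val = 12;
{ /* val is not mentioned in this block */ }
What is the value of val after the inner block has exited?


Analyzing scoping rules:
Outer scope: declares val = 12
Inner block: val is neither redeclared nor assigned -> unchanged
After the block -> 12
Result: 12

12


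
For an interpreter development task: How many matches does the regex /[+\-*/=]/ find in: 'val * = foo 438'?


Pattern: /[+\-*/=]/ (operators)
Input: 'val * = foo 438'
Scanning for matches:
  Match 1: '*'
  Match 2: '='
Total matches: 2

2


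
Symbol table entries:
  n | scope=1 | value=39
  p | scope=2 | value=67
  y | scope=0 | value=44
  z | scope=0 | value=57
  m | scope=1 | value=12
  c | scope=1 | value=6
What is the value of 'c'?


Searching symbol table for 'c':
  n | scope=1 | value=39
  p | scope=2 | value=67
  y | scope=0 | value=44
  z | scope=0 | value=57
  m | scope=1 | value=12
  c | scope=1 | value=6 <- MATCH
Found 'c' at scope 1 with value 6

6


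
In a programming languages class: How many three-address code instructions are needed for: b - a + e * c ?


Expression: b - a + e * c
Generating three-address code (respecting * over +/- precedence):
  Instruction 1: t1 = e * c
  Instruction 2: t2 = b - a
  Instruction 3: t3 = t2 + t1
Total instructions: 3

3


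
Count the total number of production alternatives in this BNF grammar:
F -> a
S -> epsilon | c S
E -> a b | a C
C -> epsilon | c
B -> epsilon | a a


Counting alternatives per rule:
  F: 1 alternative(s)
  S: 2 alternative(s)
  E: 2 alternative(s)
  C: 2 alternative(s)
  B: 2 alternative(s)
Sum: 1 + 2 + 2 + 2 + 2 = 9

9


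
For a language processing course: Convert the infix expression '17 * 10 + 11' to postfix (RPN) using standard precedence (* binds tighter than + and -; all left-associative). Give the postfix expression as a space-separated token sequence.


Applying the shunting-yard algorithm:
  Operand 17 -> output
  Push '*' onto operator stack -> op-stack: [*]
  Operand 10 -> output
  See '+' (prec 1); top '*' (prec 2) >= it -> pop '*' to output
  Push '+' onto operator stack -> op-stack: [+]
  Operand 11 -> output
  End of input: pop '+' to output
Postfix result: 17 10 * 11 +

17 10 * 11 +


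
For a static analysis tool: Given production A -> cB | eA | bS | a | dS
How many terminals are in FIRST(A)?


Production: A -> cB | eA | bS | a | dS
Examining each alternative for leading terminals:
  A -> cB : first terminal = 'c'
  A -> eA : first terminal = 'e'
  A -> bS : first terminal = 'b'
  A -> a : first terminal = 'a'
  A -> dS : first terminal = 'd'
FIRST(A) = {a, b, c, d, e}
Count: 5

5


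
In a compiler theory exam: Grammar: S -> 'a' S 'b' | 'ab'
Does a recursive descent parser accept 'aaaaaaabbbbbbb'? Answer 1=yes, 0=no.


Grammar accepts strings of the form a^n b^n (n >= 1)
Word: 'aaaaaaabbbbbbb'
Counting: 7 a's and 7 b's
Check: 7 == 7? Yes
Derivation (S -> aSb applied 6 time(s), then S -> ab): S => aSb => aaSbb => aaaSbbb => aaaaSbbbb => aaaaaSbbbbb => aaaaaaSbbbbbb => aaaaaaabbbbbbb
Accepted

1


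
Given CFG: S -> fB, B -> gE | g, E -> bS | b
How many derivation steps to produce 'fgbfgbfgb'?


Grammar: S -> fB, B -> gE | g, E -> bS | b
Deriving 'fgbfgbfgb':
Step 1: S -> fB => fB
Step 2: B -> gE => fgE
Step 3: E -> bS => fgbS
Step 4: S -> fB => fgbfB
Step 5: B -> gE => fgbfgE
Step 6: E -> bS => fgbfgbS
Step 7: S -> fB => fgbfgbfB
Step 8: B -> gE => fgbfgbfgE
Step 9: E -> b => fgbfgbfgb
Total derivation steps: 9

9


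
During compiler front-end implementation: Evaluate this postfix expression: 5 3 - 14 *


Processing tokens left to right:
Push 5, Push 3
Pop 5 and 3, compute 5 - 3 = 2, push 2
Push 14
Pop 2 and 14, compute 2 * 14 = 28, push 28
Stack result: 28

28


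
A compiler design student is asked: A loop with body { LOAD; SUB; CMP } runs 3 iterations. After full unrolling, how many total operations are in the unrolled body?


Loop body operations: LOAD, SUB, CMP (3 ops per iteration)
Unrolling 3 iterations:
  Iteration 1: LOAD, SUB, CMP (3 ops)
  Iteration 2: LOAD, SUB, CMP (3 ops)
  Iteration 3: LOAD, SUB, CMP (3 ops)
Total: 3 iterations * 3 ops/iter = 9 operations

9


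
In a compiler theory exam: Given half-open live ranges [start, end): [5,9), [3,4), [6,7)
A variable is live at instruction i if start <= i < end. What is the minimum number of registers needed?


Live ranges:
  Var0: [5, 9)
  Var1: [3, 4)
  Var2: [6, 7)
Sweep-line events (position, delta, active):
  pos=3 start -> active=1
  pos=4 end -> active=0
  pos=5 start -> active=1
  pos=6 start -> active=2
  pos=7 end -> active=1
  pos=9 end -> active=0
Maximum simultaneous active: 2
Minimum registers needed: 2

2


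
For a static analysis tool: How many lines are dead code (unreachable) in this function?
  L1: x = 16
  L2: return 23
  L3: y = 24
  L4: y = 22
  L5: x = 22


Analyzing control flow:
  L1: reachable (before return)
  L2: reachable (return statement)
  L3: DEAD (after return at L2)
  L4: DEAD (after return at L2)
  L5: DEAD (after return at L2)
Return at L2, total lines = 5
Dead lines: L3 through L5
Count: 3

3


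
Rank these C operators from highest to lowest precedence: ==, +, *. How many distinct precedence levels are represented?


Looking up precedence for each operator:
  == -> precedence 3
  + -> precedence 5
  * -> precedence 6
Sorted highest to lowest: *, +, ==
Distinct precedence values: [6, 5, 3]
Number of distinct levels: 3

3


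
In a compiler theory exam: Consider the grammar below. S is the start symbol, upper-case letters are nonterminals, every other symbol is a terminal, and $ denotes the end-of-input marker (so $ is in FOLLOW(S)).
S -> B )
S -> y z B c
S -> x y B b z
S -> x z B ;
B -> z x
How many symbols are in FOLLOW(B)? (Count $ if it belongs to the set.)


S is the start symbol and does not occur in any rule body, so FOLLOW(S) = {$}.
Examining every occurrence of B in a rule body:
  S -> B ) : B is followed by terminal ')' -> add ')'
  S -> y z B c : B is followed by terminal 'c' -> add 'c'
  S -> x y B b z : B is followed by terminal 'b' -> add 'b'
  S -> x z B ; : B is followed by terminal ';' -> add ';'
  B -> z x : B does not occur in the body -> contributes nothing
FOLLOW(B) = {), ;, b, c}
Count: 4

4


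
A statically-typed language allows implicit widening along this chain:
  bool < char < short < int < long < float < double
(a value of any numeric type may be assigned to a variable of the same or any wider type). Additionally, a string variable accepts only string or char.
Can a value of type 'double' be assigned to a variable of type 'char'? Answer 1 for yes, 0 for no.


Target variable type: char
Source value type: double
Numeric ranks: double=6, char=1
Widening allowed iff rank(source) <= rank(target): 6 <= 1? No
Result: 0

0


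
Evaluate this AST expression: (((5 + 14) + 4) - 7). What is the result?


Expression: (((5 + 14) + 4) - 7)
Evaluating step by step:
  5 + 14 = 19
  19 + 4 = 23
  23 - 7 = 16
Result: 16

16


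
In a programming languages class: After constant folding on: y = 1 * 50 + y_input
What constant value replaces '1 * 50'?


Identifying constant sub-expression:
  Original: y = 1 * 50 + y_input
  1 and 50 are both compile-time constants
  Evaluating: 1 * 50 = 50
  After folding: y = 50 + y_input

50


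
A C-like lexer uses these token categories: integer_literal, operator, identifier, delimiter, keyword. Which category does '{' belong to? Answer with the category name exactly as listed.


Token: '{'
Checking categories:
  identifier: no
  integer_literal: no
  operator: no
  keyword: no
  delimiter: YES
Category: delimiter

delimiter


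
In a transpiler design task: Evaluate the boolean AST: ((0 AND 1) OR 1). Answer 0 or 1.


Step 1: Evaluate inner node
  0 AND 1 = 0
Step 2: Evaluate root node
  0 OR 1 = 1

1


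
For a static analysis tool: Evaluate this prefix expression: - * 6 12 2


Parsing prefix expression: - * 6 12 2
Step 1: Innermost operation '* 6 12'
  6 * 12 = 72
Step 2: Outer operation '- [72] 2'
  72 - 2 = 70

70


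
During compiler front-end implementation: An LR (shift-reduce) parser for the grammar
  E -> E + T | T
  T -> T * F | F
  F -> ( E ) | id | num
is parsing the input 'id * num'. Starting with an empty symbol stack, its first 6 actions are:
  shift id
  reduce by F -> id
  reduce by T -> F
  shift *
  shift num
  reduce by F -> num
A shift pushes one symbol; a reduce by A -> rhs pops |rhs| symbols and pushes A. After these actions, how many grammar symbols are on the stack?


Tracking the symbol stack through each action:
  Action 1: shift 'id' : push -> stack = [id] (size 1)
  Action 2: reduce by F -> id : pop 1, push F -> stack = [F] (size 1)
  Action 3: reduce by T -> F : pop 1, push T -> stack = [T] (size 1)
  Action 4: shift '*' : push -> stack = [T, *] (size 2)
  Action 5: shift 'num' : push -> stack = [T, *, num] (size 3)
  Action 6: reduce by F -> num : pop 1, push F -> stack = [T, *, F] (size 3)
Final stack size: 3

3


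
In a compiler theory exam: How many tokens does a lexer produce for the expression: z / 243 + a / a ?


Scanning 'z / 243 + a / a'
Token 1: 'z' -> identifier
Token 2: '/' -> operator
Token 3: '243' -> integer_literal
Token 4: '+' -> operator
Token 5: 'a' -> identifier
Token 6: '/' -> operator
Token 7: 'a' -> identifier
Total tokens: 7

7


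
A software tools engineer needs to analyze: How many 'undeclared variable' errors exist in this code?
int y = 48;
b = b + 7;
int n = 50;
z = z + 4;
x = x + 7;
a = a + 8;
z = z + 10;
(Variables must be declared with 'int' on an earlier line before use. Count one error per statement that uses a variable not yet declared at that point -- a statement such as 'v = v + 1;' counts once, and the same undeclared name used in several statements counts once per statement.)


Scanning code line by line:
  Line 1: declare 'y' -> declared = ['y']
  Line 2: use 'b' -> ERROR (undeclared)
  Line 3: declare 'n' -> declared = ['n', 'y']
  Line 4: use 'z' -> ERROR (undeclared)
  Line 5: use 'x' -> ERROR (undeclared)
  Line 6: use 'a' -> ERROR (undeclared)
  Line 7: use 'z' -> ERROR (undeclared)
Total undeclared variable errors: 5

5


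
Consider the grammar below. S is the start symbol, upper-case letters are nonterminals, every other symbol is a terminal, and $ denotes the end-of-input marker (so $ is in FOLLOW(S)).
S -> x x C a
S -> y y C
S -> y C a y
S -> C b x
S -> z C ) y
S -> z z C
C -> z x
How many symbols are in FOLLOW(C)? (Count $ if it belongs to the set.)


S is the start symbol and does not occur in any rule body, so FOLLOW(S) = {$}.
Examining every occurrence of C in a rule body:
  S -> x x C a : C is followed by terminal 'a' -> add 'a'
  S -> y y C : C is at the right end -> add FOLLOW(S) = {$}
  S -> y C a y : C is followed by terminal 'a' -> add 'a' (already in the set)
  S -> C b x : C is followed by terminal 'b' -> add 'b'
  S -> z C ) y : C is followed by terminal ')' -> add ')'
  S -> z z C : C is at the right end -> add FOLLOW(S) = {$} (already in the set)
  C -> z x : C does not occur in the body -> contributes nothing
FOLLOW(C) = {), a, b, $}
Count: 4

4


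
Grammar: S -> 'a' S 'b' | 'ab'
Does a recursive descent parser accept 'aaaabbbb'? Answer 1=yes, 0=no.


Grammar accepts strings of the form a^n b^n (n >= 1)
Word: 'aaaabbbb'
Counting: 4 a's and 4 b's
Check: 4 == 4? Yes
Derivation (S -> aSb applied 3 time(s), then S -> ab): S => aSb => aaSbb => aaaSbbb => aaaabbbb
Accepted

1


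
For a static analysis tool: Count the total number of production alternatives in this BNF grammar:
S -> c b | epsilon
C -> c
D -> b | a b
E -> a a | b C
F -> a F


Counting alternatives per rule:
  S: 2 alternative(s)
  C: 1 alternative(s)
  D: 2 alternative(s)
  E: 2 alternative(s)
  F: 1 alternative(s)
Sum: 2 + 1 + 2 + 2 + 1 = 8

8


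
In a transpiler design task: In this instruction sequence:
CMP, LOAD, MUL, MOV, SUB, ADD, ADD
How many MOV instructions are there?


Scanning instruction sequence for MOV:
  Position 1: CMP
  Position 2: LOAD
  Position 3: MUL
  Position 4: MOV <- MATCH
  Position 5: SUB
  Position 6: ADD
  Position 7: ADD
Matches at positions: [4]
Total MOV count: 1

1


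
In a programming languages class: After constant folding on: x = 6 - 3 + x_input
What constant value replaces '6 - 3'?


Identifying constant sub-expression:
  Original: x = 6 - 3 + x_input
  6 and 3 are both compile-time constants
  Evaluating: 6 - 3 = 3
  After folding: x = 3 + x_input

3


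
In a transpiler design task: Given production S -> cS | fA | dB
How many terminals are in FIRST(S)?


Production: S -> cS | fA | dB
Examining each alternative for leading terminals:
  S -> cS : first terminal = 'c'
  S -> fA : first terminal = 'f'
  S -> dB : first terminal = 'd'
FIRST(S) = {c, d, f}
Count: 3

3


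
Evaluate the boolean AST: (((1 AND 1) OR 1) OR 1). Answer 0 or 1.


Step 1: Evaluate inner node
  1 AND 1 = 1
Step 2: Evaluate next node
  1 OR 1 = 1
Step 3: Evaluate root node
  1 OR 1 = 1

1


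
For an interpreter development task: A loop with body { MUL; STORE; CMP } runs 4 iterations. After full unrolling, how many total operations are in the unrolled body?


Loop body operations: MUL, STORE, CMP (3 ops per iteration)
Unrolling 4 iterations:
  Iteration 1: MUL, STORE, CMP (3 ops)
  Iteration 2: MUL, STORE, CMP (3 ops)
  Iteration 3: MUL, STORE, CMP (3 ops)
  Iteration 4: MUL, STORE, CMP (3 ops)
Total: 4 iterations * 3 ops/iter = 12 operations

12


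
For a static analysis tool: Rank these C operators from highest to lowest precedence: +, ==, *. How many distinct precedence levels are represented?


Looking up precedence for each operator:
  + -> precedence 5
  == -> precedence 3
  * -> precedence 6
Sorted highest to lowest: *, +, ==
Distinct precedence values: [6, 5, 3]
Number of distinct levels: 3

3


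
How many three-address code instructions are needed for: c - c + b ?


Expression: c - c + b
Generating three-address code (respecting * over +/- precedence):
  Instruction 1: t1 = c - c
  Instruction 2: t2 = t1 + b
Total instructions: 2

2


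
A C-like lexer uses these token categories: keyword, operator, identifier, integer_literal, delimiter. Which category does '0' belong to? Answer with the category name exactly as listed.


Token: '0'
Checking categories:
  identifier: no
  integer_literal: YES
  operator: no
  keyword: no
  delimiter: no
Category: integer_literal

integer_literal


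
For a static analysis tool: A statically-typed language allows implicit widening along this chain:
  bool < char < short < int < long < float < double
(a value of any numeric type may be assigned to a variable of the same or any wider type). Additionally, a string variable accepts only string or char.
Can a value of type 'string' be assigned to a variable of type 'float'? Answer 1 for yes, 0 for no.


Target variable type: float
Source value type: string
Rule: string cannot widen to any numeric type
Result: 0

0


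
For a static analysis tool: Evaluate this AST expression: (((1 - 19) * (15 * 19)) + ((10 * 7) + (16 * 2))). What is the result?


Expression: (((1 - 19) * (15 * 19)) + ((10 * 7) + (16 * 2)))
Evaluating step by step:
  1 - 19 = -18
  15 * 19 = 285
  -18 * 285 = -5130
  10 * 7 = 70
  16 * 2 = 32
  70 + 32 = 102
  -5130 + 102 = -5028
Result: -5028

-5028


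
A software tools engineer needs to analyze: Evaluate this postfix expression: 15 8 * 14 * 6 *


Processing tokens left to right:
Push 15, Push 8
Pop 15 and 8, compute 15 * 8 = 120, push 120
Push 14
Pop 120 and 14, compute 120 * 14 = 1680, push 1680
Push 6
Pop 1680 and 6, compute 1680 * 6 = 10080, push 10080
Stack result: 10080

10080


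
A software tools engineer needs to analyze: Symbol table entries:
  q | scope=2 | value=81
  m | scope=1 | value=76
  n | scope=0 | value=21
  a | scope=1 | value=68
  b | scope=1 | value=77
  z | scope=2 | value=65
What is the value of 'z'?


Searching symbol table for 'z':
  q | scope=2 | value=81
  m | scope=1 | value=76
  n | scope=0 | value=21
  a | scope=1 | value=68
  b | scope=1 | value=77
  z | scope=2 | value=65 <- MATCH
Found 'z' at scope 2 with value 65

65


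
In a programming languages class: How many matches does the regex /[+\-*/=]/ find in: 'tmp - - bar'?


Pattern: /[+\-*/=]/ (operators)
Input: 'tmp - - bar'
Scanning for matches:
  Match 1: '-'
  Match 2: '-'
Total matches: 2

2


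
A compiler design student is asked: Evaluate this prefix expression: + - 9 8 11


Parsing prefix expression: + - 9 8 11
Step 1: Innermost operation '- 9 8'
  9 - 8 = 1
Step 2: Outer operation '+ [1] 11'
  1 + 11 = 12

12
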